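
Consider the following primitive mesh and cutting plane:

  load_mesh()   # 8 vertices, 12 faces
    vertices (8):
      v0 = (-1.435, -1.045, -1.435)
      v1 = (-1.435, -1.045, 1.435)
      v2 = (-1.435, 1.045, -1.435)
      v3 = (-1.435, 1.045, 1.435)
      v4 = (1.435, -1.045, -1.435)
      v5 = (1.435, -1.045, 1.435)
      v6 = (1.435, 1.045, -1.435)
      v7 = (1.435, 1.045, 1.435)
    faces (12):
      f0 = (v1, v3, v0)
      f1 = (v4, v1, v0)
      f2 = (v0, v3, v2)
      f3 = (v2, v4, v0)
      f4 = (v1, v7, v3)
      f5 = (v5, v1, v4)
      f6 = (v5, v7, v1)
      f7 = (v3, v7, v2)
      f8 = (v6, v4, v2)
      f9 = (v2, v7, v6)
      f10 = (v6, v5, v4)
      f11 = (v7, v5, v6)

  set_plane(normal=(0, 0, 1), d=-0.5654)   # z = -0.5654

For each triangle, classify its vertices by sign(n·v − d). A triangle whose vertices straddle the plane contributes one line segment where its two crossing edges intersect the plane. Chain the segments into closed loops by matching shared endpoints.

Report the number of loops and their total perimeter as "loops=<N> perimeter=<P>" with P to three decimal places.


Straddling triangles (8 of 12):
  (v1,v3,v0) [++-] → (-1.435, -0.411737, -0.5654)–(-1.435, -1.045, -0.5654)  len=0.6333
  (v4,v1,v0) [-+-] → (0.5654, -1.045, -0.5654)–(-1.435, -1.045, -0.5654)  len=2.0004
  (v0,v3,v2) [-+-] → (-1.435, -0.411737, -0.5654)–(-1.435, 1.045, -0.5654)  len=1.4567
  (v5,v1,v4) [++-] → (0.5654, -1.045, -0.5654)–(1.435, -1.045, -0.5654)  len=0.8696
  (v3,v7,v2) [++-] → (-0.5654, 1.045, -0.5654)–(-1.435, 1.045, -0.5654)  len=0.8696
  (v2,v7,v6) [-+-] → (-0.5654, 1.045, -0.5654)–(1.435, 1.045, -0.5654)  len=2.0004
  (v6,v5,v4) [-+-] → (1.435, 0.411737, -0.5654)–(1.435, -1.045, -0.5654)  len=1.4567
  (v7,v5,v6) [++-] → (1.435, 0.411737, -0.5654)–(1.435, 1.045, -0.5654)  len=0.6333

Chained into 1 loop(s):
  loop 1: 8 segments, perimeter = 9.9200
Total perimeter = 9.920

loops=1 perimeter=9.920


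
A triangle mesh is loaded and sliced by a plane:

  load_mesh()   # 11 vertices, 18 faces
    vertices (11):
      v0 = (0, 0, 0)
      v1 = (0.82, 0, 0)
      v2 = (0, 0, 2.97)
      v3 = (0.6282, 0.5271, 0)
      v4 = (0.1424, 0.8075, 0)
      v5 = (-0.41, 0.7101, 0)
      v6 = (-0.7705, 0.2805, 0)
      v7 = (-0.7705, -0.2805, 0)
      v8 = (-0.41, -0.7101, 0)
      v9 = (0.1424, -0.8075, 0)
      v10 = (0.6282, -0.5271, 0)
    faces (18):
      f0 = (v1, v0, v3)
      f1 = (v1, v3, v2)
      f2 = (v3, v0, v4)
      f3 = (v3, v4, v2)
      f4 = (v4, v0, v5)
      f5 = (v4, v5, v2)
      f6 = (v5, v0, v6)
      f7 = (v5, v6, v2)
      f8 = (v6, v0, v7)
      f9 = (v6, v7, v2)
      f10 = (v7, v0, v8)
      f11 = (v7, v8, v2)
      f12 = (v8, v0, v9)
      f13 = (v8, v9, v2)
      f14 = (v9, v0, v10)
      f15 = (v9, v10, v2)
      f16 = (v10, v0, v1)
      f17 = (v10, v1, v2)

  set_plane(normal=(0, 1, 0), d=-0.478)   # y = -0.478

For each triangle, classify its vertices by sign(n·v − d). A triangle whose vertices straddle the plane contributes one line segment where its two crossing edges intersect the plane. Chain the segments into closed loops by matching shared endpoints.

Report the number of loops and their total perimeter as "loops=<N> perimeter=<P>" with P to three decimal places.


loops=1 perimeter=4.050

Straddling triangles (8 of 18):
  (v7,v0,v8) [++-] → (-0.275989, -0.478, 0)–(-0.604767, -0.478, 0)  len=0.3288
  (v7,v8,v2) [+-+] → (-0.604767, -0.478, 0)–(-0.275989, -0.478, 0.97076)  len=1.0249
  (v8,v0,v9) [-+-] → (-0.275989, -0.478, 0)–(0.0842937, -0.478, 0)  len=0.3603
  (v8,v9,v2) [--+] → (0.0842937, -0.478, 1.21191)–(-0.275989, -0.478, 0.97076)  len=0.4335
  (v9,v0,v10) [-+-] → (0.0842937, -0.478, 0)–(0.569682, -0.478, 0)  len=0.4854
  (v9,v10,v2) [--+] → (0.569682, -0.478, 0.276659)–(0.0842937, -0.478, 1.21191)  len=1.0537
  (v10,v0,v1) [-++] → (0.569682, -0.478, 0)–(0.646066, -0.478, 0)  len=0.0764
  (v10,v1,v2) [-++] → (0.646066, -0.478, 0)–(0.569682, -0.478, 0.276659)  len=0.2870

Chained into 1 loop(s):
  loop 1: 8 segments, perimeter = 4.0500
Total perimeter = 4.050


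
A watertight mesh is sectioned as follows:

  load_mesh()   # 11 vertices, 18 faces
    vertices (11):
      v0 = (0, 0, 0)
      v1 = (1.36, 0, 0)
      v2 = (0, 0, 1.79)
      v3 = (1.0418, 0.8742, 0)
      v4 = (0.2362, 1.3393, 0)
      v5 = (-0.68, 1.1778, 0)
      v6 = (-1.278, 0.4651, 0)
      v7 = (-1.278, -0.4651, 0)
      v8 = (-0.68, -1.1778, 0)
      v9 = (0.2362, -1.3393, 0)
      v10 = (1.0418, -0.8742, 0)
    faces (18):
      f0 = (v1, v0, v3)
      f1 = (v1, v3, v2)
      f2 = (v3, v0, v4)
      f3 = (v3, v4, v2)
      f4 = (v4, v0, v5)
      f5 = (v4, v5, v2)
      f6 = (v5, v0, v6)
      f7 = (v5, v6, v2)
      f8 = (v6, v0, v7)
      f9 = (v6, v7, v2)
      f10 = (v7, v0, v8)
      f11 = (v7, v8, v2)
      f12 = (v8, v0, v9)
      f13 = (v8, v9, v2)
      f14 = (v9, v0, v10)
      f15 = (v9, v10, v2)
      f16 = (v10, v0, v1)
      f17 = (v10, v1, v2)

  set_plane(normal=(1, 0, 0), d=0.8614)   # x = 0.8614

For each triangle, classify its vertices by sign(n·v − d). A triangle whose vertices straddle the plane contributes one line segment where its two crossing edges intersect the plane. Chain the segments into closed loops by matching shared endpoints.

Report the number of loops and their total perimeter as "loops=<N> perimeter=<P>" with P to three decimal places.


loops=1 perimeter=4.363

Straddling triangles (8 of 18):
  (v1,v0,v3) [+-+] → (0.8614, 0, 0)–(0.8614, 0.722822, 0)  len=0.7228
  (v1,v3,v2) [++-] → (0.8614, 0.722822, 0.30996)–(0.8614, 0, 0.656246)  len=0.8015
  (v3,v0,v4) [+--] → (0.8614, 0.722822, 0)–(0.8614, 0.978351, 0)  len=0.2555
  (v3,v4,v2) [+--] → (0.8614, 0.978351, 0)–(0.8614, 0.722822, 0.30996)  len=0.4017
  (v9,v0,v10) [--+] → (0.8614, -0.722822, 0)–(0.8614, -0.978351, 0)  len=0.2555
  (v9,v10,v2) [-+-] → (0.8614, -0.978351, 0)–(0.8614, -0.722822, 0.30996)  len=0.4017
  (v10,v0,v1) [+-+] → (0.8614, -0.722822, 0)–(0.8614, 0, 0)  len=0.7228
  (v10,v1,v2) [++-] → (0.8614, 0, 0.656246)–(0.8614, -0.722822, 0.30996)  len=0.8015

Chained into 1 loop(s):
  loop 1: 8 segments, perimeter = 4.3631
Total perimeter = 4.363


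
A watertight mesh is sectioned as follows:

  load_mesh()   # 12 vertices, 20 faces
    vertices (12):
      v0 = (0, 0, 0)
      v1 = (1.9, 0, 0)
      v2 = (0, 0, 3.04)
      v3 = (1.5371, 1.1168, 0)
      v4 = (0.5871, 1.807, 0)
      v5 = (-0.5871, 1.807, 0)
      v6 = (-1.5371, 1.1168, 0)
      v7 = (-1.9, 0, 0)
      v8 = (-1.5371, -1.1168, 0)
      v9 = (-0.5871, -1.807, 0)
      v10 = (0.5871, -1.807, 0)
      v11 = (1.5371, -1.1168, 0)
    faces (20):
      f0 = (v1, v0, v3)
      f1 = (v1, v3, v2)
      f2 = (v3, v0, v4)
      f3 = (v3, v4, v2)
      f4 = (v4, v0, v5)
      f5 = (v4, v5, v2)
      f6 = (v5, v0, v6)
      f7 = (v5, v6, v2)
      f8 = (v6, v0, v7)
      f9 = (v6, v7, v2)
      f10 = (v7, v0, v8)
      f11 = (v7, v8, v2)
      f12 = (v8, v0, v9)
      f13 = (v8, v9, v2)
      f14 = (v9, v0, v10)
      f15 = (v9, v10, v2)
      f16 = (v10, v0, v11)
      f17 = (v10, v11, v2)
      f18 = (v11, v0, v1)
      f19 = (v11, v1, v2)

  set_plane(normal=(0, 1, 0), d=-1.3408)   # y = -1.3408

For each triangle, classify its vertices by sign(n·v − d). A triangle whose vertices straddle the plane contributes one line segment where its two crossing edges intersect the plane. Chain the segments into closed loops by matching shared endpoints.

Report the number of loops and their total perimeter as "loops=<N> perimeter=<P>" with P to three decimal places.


Straddling triangles (6 of 20):
  (v8,v0,v9) [++-] → (-0.43563, -1.3408, 0)–(-1.22878, -1.3408, 0)  len=0.7932
  (v8,v9,v2) [+-+] → (-1.22878, -1.3408, 0)–(-0.43563, -1.3408, 0.78431)  len=1.1155
  (v9,v0,v10) [-+-] → (-0.43563, -1.3408, 0)–(0.43563, -1.3408, 0)  len=0.8713
  (v9,v10,v2) [--+] → (0.43563, -1.3408, 0.78431)–(-0.43563, -1.3408, 0.78431)  len=0.8713
  (v10,v0,v11) [-++] → (0.43563, -1.3408, 0)–(1.22878, -1.3408, 0)  len=0.7932
  (v10,v11,v2) [-++] → (1.22878, -1.3408, 0)–(0.43563, -1.3408, 0.78431)  len=1.1155

Chained into 1 loop(s):
  loop 1: 6 segments, perimeter = 5.5597
Total perimeter = 5.560

loops=1 perimeter=5.560


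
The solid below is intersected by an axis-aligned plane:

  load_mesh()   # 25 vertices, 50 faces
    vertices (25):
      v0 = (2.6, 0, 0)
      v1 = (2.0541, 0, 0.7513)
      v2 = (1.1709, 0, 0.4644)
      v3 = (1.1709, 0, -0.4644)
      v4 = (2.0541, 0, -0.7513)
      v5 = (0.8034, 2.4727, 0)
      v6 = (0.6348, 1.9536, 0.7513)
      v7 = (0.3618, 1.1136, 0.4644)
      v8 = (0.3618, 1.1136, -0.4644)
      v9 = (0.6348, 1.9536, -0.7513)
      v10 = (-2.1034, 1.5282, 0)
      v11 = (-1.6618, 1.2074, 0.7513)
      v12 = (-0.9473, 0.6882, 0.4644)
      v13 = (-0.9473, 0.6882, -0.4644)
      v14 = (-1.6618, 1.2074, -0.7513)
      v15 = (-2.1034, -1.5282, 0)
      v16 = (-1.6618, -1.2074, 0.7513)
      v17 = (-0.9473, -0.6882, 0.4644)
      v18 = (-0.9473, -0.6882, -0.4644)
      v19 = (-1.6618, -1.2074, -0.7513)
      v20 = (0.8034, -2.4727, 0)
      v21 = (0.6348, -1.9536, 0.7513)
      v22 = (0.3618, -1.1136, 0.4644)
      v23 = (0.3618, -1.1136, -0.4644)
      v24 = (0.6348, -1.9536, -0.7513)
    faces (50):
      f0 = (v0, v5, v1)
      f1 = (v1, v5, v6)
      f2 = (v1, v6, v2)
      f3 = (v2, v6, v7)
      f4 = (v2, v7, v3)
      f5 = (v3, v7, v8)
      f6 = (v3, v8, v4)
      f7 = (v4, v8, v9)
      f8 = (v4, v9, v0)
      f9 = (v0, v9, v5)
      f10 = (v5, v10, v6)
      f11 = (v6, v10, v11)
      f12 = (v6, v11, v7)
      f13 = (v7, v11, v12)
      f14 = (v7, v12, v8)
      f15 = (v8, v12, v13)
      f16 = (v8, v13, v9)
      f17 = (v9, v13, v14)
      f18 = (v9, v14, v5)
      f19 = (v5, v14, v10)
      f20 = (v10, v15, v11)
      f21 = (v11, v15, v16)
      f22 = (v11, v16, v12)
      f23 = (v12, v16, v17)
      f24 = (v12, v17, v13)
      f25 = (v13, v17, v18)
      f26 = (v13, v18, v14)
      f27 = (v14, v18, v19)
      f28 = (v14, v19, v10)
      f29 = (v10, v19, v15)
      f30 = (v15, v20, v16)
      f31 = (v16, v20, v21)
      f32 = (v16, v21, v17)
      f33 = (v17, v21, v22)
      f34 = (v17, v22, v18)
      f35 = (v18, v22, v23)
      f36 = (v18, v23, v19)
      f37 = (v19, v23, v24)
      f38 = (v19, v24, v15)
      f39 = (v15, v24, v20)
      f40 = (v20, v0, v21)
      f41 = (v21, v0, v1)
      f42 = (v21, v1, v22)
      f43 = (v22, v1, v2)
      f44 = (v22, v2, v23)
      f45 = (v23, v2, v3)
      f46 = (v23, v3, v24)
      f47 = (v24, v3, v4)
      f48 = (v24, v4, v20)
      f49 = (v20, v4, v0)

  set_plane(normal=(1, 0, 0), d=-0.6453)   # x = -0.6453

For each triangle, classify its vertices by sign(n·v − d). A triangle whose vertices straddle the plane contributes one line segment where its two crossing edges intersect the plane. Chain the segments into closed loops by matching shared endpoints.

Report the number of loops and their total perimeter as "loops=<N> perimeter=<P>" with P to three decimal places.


loops=2 perimeter=8.607

Straddling triangles (20 of 50):
  (v5,v10,v6) [+-+] → (-0.6453, 2.00198, 0)–(-0.6453, 1.75473, 0.40007)  len=0.4703
  (v6,v10,v11) [+--] → (-0.6453, 1.75473, 0.40007)–(-0.6453, 1.53768, 0.7513)  len=0.4129
  (v6,v11,v7) [+-+] → (-0.6453, 1.53768, 0.7513)–(-0.6453, 1.16028, 0.607184)  len=0.4040
  (v7,v11,v12) [+--] → (-0.6453, 1.16028, 0.607184)–(-0.6453, 0.786337, 0.4644)  len=0.4003
  (v7,v12,v8) [+-+] → (-0.6453, 0.786337, 0.4644)–(-0.6453, 0.786337, 0.250132)  len=0.2143
  (v8,v12,v13) [+--] → (-0.6453, 0.786337, 0.250132)–(-0.6453, 0.786337, -0.4644)  len=0.7145
  (v8,v13,v9) [+-+] → (-0.6453, 0.786337, -0.4644)–(-0.6453, 0.929747, -0.519165)  len=0.1535
  (v9,v13,v14) [+--] → (-0.6453, 0.929747, -0.519165)–(-0.6453, 1.53768, -0.7513)  len=0.6507
  (v9,v14,v5) [+-+] → (-0.6453, 1.53768, -0.7513)–(-0.6453, 1.72913, -0.441509)  len=0.3642
  (v5,v14,v10) [+--] → (-0.6453, 1.72913, -0.441509)–(-0.6453, 2.00198, 0)  len=0.5190
  (v15,v20,v16) [-+-] → (-0.6453, -2.00198, 0)–(-0.6453, -1.72913, 0.441509)  len=0.5190
  (v16,v20,v21) [-++] → (-0.6453, -1.72913, 0.441509)–(-0.6453, -1.53768, 0.7513)  len=0.3642
  (v16,v21,v17) [-+-] → (-0.6453, -1.53768, 0.7513)–(-0.6453, -0.929747, 0.519165)  len=0.6507
  (v17,v21,v22) [-++] → (-0.6453, -0.929747, 0.519165)–(-0.6453, -0.786337, 0.4644)  len=0.1535
  (v17,v22,v18) [-+-] → (-0.6453, -0.786337, 0.4644)–(-0.6453, -0.786337, -0.250132)  len=0.7145
  (v18,v22,v23) [-++] → (-0.6453, -0.786337, -0.250132)–(-0.6453, -0.786337, -0.4644)  len=0.2143
  (v18,v23,v19) [-+-] → (-0.6453, -0.786337, -0.4644)–(-0.6453, -1.16028, -0.607184)  len=0.4003
  (v19,v23,v24) [-++] → (-0.6453, -1.16028, -0.607184)–(-0.6453, -1.53768, -0.7513)  len=0.4040
  (v19,v24,v15) [-+-] → (-0.6453, -1.53768, -0.7513)–(-0.6453, -1.75473, -0.40007)  len=0.4129
  (v15,v24,v20) [-++] → (-0.6453, -1.75473, -0.40007)–(-0.6453, -2.00198, 0)  len=0.4703

Chained into 2 loop(s):
  loop 1: 10 segments, perimeter = 4.3037
  loop 2: 10 segments, perimeter = 4.3037
Total perimeter = 8.607


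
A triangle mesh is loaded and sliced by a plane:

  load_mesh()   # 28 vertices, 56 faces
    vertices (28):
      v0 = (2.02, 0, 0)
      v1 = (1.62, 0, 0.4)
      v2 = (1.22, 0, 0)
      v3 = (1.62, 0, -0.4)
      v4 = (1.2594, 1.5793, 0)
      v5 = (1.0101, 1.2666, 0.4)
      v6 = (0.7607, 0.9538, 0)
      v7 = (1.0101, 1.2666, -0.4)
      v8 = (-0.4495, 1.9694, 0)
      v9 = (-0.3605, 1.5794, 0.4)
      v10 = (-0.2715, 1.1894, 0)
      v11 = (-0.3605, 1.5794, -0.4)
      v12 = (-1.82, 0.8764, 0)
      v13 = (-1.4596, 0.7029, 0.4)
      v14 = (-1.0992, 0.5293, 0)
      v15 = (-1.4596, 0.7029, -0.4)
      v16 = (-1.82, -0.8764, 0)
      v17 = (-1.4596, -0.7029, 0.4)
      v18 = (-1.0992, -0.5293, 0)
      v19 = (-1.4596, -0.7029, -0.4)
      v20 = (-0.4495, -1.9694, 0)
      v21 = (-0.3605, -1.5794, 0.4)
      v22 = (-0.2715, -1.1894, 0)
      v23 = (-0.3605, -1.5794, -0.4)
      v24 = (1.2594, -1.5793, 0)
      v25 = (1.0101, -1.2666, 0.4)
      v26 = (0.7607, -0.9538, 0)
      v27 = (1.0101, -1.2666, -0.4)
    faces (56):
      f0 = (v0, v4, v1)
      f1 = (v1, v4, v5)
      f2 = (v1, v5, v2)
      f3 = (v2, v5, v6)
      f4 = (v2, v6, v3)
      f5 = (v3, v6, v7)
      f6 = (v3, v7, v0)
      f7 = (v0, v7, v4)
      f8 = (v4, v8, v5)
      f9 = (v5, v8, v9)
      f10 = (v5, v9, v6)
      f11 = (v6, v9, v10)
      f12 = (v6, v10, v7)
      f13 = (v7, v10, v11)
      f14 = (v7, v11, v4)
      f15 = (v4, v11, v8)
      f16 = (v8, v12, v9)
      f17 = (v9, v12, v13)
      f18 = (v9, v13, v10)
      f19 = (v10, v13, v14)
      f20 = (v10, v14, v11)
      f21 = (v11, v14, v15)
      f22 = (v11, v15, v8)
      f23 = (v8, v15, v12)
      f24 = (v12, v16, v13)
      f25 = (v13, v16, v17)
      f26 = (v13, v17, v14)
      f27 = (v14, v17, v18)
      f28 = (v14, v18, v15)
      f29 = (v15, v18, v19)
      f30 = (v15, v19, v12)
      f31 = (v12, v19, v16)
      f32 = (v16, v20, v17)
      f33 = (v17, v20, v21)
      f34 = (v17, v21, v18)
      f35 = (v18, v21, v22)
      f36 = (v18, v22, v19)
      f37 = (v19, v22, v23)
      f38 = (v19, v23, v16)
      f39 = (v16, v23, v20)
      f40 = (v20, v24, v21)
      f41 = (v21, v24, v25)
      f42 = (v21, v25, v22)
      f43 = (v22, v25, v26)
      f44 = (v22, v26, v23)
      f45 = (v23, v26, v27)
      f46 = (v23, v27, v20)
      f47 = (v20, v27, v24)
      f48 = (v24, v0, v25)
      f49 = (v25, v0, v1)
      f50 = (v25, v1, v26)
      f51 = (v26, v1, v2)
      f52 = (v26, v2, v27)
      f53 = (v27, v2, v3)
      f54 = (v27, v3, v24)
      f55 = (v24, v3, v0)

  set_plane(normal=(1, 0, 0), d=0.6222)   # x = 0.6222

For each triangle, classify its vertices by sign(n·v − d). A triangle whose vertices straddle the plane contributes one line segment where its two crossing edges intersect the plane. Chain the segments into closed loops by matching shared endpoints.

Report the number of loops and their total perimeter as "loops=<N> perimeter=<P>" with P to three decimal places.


loops=2 perimeter=4.357

Straddling triangles (16 of 56):
  (v4,v8,v5) [+-+] → (0.6222, 1.72476, 0)–(0.6222, 1.45337, 0.293697)  len=0.3999
  (v5,v8,v9) [+--] → (0.6222, 1.45337, 0.293697)–(0.6222, 1.35513, 0.4)  len=0.1448
  (v5,v9,v6) [+-+] → (0.6222, 1.35513, 0.4)–(0.6222, 1.03108, 0.0494113)  len=0.4774
  (v6,v9,v10) [+--] → (0.6222, 1.03108, 0.0494113)–(0.6222, 0.985413, 0)  len=0.0673
  (v6,v10,v7) [+-+] → (0.6222, 0.985413, 0)–(0.6222, 1.24323, -0.278933)  len=0.3798
  (v7,v10,v11) [+--] → (0.6222, 1.24323, -0.278933)–(0.6222, 1.35513, -0.4)  len=0.1649
  (v7,v11,v4) [+-+] → (0.6222, 1.35513, -0.4)–(0.6222, 1.57934, -0.157343)  len=0.3304
  (v4,v11,v8) [+--] → (0.6222, 1.57934, -0.157343)–(0.6222, 1.72476, 0)  len=0.2143
  (v20,v24,v21) [-+-] → (0.6222, -1.72476, 0)–(0.6222, -1.57934, 0.157343)  len=0.2143
  (v21,v24,v25) [-++] → (0.6222, -1.57934, 0.157343)–(0.6222, -1.35513, 0.4)  len=0.3304
  (v21,v25,v22) [-+-] → (0.6222, -1.35513, 0.4)–(0.6222, -1.24323, 0.278933)  len=0.1649
  (v22,v25,v26) [-++] → (0.6222, -1.24323, 0.278933)–(0.6222, -0.985413, 0)  len=0.3798
  (v22,v26,v23) [-+-] → (0.6222, -0.985413, 0)–(0.6222, -1.03108, -0.0494113)  len=0.0673
  (v23,v26,v27) [-++] → (0.6222, -1.03108, -0.0494113)–(0.6222, -1.35513, -0.4)  len=0.4774
  (v23,v27,v20) [-+-] → (0.6222, -1.35513, -0.4)–(0.6222, -1.45337, -0.293697)  len=0.1448
  (v20,v27,v24) [-++] → (0.6222, -1.45337, -0.293697)–(0.6222, -1.72476, 0)  len=0.3999

Chained into 2 loop(s):
  loop 1: 8 segments, perimeter = 2.1787
  loop 2: 8 segments, perimeter = 2.1787
Total perimeter = 4.357


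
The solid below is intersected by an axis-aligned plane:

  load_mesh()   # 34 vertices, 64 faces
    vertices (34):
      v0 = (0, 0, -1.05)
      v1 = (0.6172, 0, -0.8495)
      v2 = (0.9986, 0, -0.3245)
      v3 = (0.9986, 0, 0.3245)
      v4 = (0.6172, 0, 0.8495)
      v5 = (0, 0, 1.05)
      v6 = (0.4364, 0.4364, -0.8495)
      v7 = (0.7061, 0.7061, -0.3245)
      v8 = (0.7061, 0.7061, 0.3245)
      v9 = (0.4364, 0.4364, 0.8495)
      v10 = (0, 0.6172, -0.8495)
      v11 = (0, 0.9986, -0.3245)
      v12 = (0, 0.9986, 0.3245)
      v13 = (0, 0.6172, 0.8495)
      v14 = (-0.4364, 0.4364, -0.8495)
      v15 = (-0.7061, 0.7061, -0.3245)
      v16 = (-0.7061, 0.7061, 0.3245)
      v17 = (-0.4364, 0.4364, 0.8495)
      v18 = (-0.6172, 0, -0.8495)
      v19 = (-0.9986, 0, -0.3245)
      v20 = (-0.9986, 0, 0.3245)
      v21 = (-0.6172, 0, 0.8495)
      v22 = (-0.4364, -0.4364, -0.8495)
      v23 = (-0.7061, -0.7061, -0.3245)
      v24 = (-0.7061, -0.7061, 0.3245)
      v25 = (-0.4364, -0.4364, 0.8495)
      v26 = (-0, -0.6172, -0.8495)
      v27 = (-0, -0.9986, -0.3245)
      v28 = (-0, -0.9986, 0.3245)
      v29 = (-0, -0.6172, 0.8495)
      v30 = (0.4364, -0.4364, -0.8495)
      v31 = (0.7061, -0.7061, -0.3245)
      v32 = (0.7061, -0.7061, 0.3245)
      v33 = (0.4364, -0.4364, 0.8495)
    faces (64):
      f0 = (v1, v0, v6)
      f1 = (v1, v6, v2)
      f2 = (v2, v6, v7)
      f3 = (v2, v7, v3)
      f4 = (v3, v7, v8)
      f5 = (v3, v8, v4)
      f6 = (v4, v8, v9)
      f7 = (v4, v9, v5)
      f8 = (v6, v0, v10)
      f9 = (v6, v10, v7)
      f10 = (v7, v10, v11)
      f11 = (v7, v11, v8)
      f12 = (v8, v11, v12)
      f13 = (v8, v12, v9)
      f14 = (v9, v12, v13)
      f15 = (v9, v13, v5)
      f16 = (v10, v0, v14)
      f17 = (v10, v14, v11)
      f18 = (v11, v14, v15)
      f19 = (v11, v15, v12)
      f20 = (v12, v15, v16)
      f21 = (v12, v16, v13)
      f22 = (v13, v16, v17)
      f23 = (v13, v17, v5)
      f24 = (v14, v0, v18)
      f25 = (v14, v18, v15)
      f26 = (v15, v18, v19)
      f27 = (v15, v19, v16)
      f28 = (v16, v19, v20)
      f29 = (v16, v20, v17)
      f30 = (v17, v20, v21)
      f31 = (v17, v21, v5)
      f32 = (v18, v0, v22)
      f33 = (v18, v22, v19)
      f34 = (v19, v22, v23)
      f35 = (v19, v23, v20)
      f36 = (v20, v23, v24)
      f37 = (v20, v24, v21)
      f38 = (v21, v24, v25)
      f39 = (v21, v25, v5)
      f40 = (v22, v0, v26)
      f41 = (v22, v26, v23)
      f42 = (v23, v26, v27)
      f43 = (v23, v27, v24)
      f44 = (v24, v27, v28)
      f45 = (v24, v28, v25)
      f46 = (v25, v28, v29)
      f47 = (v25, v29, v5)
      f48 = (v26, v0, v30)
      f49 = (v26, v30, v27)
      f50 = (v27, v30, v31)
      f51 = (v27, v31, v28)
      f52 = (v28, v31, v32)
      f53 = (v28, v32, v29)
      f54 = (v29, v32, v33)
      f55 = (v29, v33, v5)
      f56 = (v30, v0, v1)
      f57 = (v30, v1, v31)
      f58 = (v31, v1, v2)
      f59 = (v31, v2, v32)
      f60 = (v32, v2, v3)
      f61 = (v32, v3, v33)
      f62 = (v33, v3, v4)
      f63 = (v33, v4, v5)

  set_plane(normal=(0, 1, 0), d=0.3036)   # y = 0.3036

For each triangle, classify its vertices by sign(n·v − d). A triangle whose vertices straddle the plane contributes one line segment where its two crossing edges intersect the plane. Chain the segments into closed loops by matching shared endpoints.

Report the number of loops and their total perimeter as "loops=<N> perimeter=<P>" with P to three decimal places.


loops=1 perimeter=5.909

Straddling triangles (20 of 64):
  (v1,v0,v6) [--+] → (0.3036, 0.3036, -0.910514)–(0.491419, 0.3036, -0.8495)  len=0.1975
  (v1,v6,v2) [-+-] → (0.491419, 0.3036, -0.8495)–(0.607482, 0.3036, -0.689738)  len=0.1975
  (v2,v6,v7) [-++] → (0.607482, 0.3036, -0.689738)–(0.872835, 0.3036, -0.3245)  len=0.4515
  (v2,v7,v3) [-+-] → (0.872835, 0.3036, -0.3245)–(0.872835, 0.3036, 0.0454511)  len=0.3700
  (v3,v7,v8) [-++] → (0.872835, 0.3036, 0.0454511)–(0.872835, 0.3036, 0.3245)  len=0.2790
  (v3,v8,v4) [-+-] → (0.872835, 0.3036, 0.3245)–(0.655424, 0.3036, 0.623767)  len=0.3699
  (v4,v8,v9) [-++] → (0.655424, 0.3036, 0.623767)–(0.491419, 0.3036, 0.8495)  len=0.2790
  (v4,v9,v5) [-+-] → (0.491419, 0.3036, 0.8495)–(0.3036, 0.3036, 0.910514)  len=0.1975
  (v6,v0,v10) [+-+] → (0.3036, 0.3036, -0.910514)–(0, 0.3036, -0.951374)  len=0.3063
  (v9,v13,v5) [++-] → (0, 0.3036, 0.951374)–(0.3036, 0.3036, 0.910514)  len=0.3063
  (v10,v0,v14) [+-+] → (0, 0.3036, -0.951374)–(-0.3036, 0.3036, -0.910514)  len=0.3063
  (v13,v17,v5) [++-] → (-0.3036, 0.3036, 0.910514)–(0, 0.3036, 0.951374)  len=0.3063
  (v14,v0,v18) [+--] → (-0.3036, 0.3036, -0.910514)–(-0.491419, 0.3036, -0.8495)  len=0.1975
  (v14,v18,v15) [+-+] → (-0.491419, 0.3036, -0.8495)–(-0.655424, 0.3036, -0.623767)  len=0.2790
  (v15,v18,v19) [+--] → (-0.655424, 0.3036, -0.623767)–(-0.872835, 0.3036, -0.3245)  len=0.3699
  (v15,v19,v16) [+-+] → (-0.872835, 0.3036, -0.3245)–(-0.872835, 0.3036, -0.0454511)  len=0.2790
  (v16,v19,v20) [+--] → (-0.872835, 0.3036, -0.0454511)–(-0.872835, 0.3036, 0.3245)  len=0.3700
  (v16,v20,v17) [+-+] → (-0.872835, 0.3036, 0.3245)–(-0.607482, 0.3036, 0.689738)  len=0.4515
  (v17,v20,v21) [+--] → (-0.607482, 0.3036, 0.689738)–(-0.491419, 0.3036, 0.8495)  len=0.1975
  (v17,v21,v5) [+--] → (-0.491419, 0.3036, 0.8495)–(-0.3036, 0.3036, 0.910514)  len=0.1975

Chained into 1 loop(s):
  loop 1: 20 segments, perimeter = 5.9090
Total perimeter = 5.909


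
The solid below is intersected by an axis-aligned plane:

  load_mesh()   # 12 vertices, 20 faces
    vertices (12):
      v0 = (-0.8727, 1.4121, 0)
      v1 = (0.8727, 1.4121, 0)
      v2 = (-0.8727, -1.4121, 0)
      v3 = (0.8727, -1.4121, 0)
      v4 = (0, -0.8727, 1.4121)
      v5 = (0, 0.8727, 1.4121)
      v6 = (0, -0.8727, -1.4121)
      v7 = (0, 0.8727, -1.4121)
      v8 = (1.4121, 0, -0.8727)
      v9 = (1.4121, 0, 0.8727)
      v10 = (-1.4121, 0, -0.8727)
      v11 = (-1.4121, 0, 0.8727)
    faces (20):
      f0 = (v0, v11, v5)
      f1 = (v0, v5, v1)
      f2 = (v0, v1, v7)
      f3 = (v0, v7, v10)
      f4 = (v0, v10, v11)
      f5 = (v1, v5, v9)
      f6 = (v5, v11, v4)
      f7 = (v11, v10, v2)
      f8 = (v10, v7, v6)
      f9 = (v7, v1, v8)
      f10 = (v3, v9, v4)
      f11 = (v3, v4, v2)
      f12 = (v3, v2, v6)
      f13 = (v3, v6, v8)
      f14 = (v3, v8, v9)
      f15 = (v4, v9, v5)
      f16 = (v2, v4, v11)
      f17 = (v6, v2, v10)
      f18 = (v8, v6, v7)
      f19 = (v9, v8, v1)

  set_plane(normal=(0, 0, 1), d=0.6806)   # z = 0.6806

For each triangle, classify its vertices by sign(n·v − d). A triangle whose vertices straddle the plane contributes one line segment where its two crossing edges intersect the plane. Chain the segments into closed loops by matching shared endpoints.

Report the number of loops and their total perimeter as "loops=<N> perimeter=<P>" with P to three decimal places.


Straddling triangles (10 of 20):
  (v0,v11,v5) [-++] → (-1.29337, 0.310834, 0.6806)–(-0.452079, 1.15212, 0.6806)  len=1.1898
  (v0,v5,v1) [-+-] → (-0.452079, 1.15212, 0.6806)–(0.452079, 1.15212, 0.6806)  len=0.9042
  (v0,v10,v11) [--+] → (-1.4121, 0, 0.6806)–(-1.29337, 0.310834, 0.6806)  len=0.3327
  (v1,v5,v9) [-++] → (0.452079, 1.15212, 0.6806)–(1.29337, 0.310834, 0.6806)  len=1.1898
  (v11,v10,v2) [+--] → (-1.4121, 0, 0.6806)–(-1.29337, -0.310834, 0.6806)  len=0.3327
  (v3,v9,v4) [-++] → (1.29337, -0.310834, 0.6806)–(0.452079, -1.15212, 0.6806)  len=1.1898
  (v3,v4,v2) [-+-] → (0.452079, -1.15212, 0.6806)–(-0.452079, -1.15212, 0.6806)  len=0.9042
  (v3,v8,v9) [--+] → (1.4121, 0, 0.6806)–(1.29337, -0.310834, 0.6806)  len=0.3327
  (v2,v4,v11) [-++] → (-0.452079, -1.15212, 0.6806)–(-1.29337, -0.310834, 0.6806)  len=1.1898
  (v9,v8,v1) [+--] → (1.4121, 0, 0.6806)–(1.29337, 0.310834, 0.6806)  len=0.3327

Chained into 1 loop(s):
  loop 1: 10 segments, perimeter = 7.8983
Total perimeter = 7.898

loops=1 perimeter=7.898


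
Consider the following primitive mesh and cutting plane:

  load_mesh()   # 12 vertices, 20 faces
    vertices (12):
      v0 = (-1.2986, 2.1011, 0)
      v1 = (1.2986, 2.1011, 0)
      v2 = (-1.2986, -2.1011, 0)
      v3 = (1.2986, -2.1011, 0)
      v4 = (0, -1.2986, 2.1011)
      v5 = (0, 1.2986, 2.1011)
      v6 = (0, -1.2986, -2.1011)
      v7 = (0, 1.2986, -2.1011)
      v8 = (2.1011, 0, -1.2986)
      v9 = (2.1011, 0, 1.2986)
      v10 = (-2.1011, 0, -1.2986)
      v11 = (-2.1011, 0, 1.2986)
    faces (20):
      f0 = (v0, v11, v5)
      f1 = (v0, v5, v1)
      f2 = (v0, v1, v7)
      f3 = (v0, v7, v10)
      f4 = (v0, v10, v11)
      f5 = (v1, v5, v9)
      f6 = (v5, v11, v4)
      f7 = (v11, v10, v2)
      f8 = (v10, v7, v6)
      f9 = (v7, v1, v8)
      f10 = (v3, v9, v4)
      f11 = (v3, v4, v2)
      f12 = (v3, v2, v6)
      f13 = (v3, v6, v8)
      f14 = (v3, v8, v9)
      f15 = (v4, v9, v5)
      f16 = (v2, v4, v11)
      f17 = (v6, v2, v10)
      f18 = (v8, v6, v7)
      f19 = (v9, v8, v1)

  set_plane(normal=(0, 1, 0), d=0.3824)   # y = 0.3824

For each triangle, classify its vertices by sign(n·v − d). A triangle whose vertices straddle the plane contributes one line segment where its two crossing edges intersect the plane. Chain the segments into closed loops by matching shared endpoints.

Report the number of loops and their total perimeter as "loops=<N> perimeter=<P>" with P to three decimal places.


Straddling triangles (10 of 20):
  (v0,v11,v5) [+-+] → (-1.95505, 0.3824, 1.06225)–(-1.48239, 0.3824, 1.53491)  len=0.6684
  (v0,v7,v10) [++-] → (-1.48239, 0.3824, -1.53491)–(-1.95505, 0.3824, -1.06225)  len=0.6684
  (v0,v10,v11) [+--] → (-1.95505, 0.3824, -1.06225)–(-1.95505, 0.3824, 1.06225)  len=2.1245
  (v1,v5,v9) [++-] → (1.48239, 0.3824, 1.53491)–(1.95505, 0.3824, 1.06225)  len=0.6684
  (v5,v11,v4) [+--] → (-1.48239, 0.3824, 1.53491)–(0, 0.3824, 2.1011)  len=1.5868
  (v10,v7,v6) [-+-] → (-1.48239, 0.3824, -1.53491)–(0, 0.3824, -2.1011)  len=1.5868
  (v7,v1,v8) [++-] → (1.95505, 0.3824, -1.06225)–(1.48239, 0.3824, -1.53491)  len=0.6684
  (v4,v9,v5) [--+] → (1.48239, 0.3824, 1.53491)–(0, 0.3824, 2.1011)  len=1.5868
  (v8,v6,v7) [--+] → (0, 0.3824, -2.1011)–(1.48239, 0.3824, -1.53491)  len=1.5868
  (v9,v8,v1) [--+] → (1.95505, 0.3824, -1.06225)–(1.95505, 0.3824, 1.06225)  len=2.1245

Chained into 1 loop(s):
  loop 1: 10 segments, perimeter = 13.2701
Total perimeter = 13.270

loops=1 perimeter=13.270


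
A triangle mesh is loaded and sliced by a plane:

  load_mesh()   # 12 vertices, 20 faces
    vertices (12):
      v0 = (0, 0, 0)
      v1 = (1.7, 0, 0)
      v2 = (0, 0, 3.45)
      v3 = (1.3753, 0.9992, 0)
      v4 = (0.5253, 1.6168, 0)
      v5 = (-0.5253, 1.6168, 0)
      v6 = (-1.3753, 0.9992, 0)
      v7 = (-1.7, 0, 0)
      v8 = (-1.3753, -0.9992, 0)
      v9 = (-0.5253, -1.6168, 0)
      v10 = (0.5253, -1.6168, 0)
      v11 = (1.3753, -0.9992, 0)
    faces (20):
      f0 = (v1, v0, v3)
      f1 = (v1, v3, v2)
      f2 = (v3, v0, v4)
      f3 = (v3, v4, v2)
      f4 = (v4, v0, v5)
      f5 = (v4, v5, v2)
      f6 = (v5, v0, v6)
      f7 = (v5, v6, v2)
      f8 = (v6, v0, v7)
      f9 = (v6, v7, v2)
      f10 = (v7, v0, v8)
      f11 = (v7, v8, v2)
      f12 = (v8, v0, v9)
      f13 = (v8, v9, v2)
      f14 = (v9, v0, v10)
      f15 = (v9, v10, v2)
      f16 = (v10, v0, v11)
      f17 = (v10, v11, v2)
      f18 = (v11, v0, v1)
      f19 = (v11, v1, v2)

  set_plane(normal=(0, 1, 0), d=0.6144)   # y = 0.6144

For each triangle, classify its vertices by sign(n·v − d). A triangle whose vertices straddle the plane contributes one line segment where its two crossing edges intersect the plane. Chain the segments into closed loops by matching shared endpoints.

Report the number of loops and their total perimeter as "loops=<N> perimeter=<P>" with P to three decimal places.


Straddling triangles (10 of 20):
  (v1,v0,v3) [--+] → (0.845661, 0.6144, 0)–(1.50034, 0.6144, 0)  len=0.6547
  (v1,v3,v2) [-+-] → (1.50034, 0.6144, 0)–(0.845661, 0.6144, 1.32862)  len=1.4812
  (v3,v0,v4) [+-+] → (0.845661, 0.6144, 0)–(0.199619, 0.6144, 0)  len=0.6460
  (v3,v4,v2) [++-] → (0.199619, 0.6144, 2.13897)–(0.845661, 0.6144, 1.32862)  len=1.0364
  (v4,v0,v5) [+-+] → (0.199619, 0.6144, 0)–(-0.199619, 0.6144, 0)  len=0.3992
  (v4,v5,v2) [++-] → (-0.199619, 0.6144, 2.13897)–(0.199619, 0.6144, 2.13897)  len=0.3992
  (v5,v0,v6) [+-+] → (-0.199619, 0.6144, 0)–(-0.845661, 0.6144, 0)  len=0.6460
  (v5,v6,v2) [++-] → (-0.845661, 0.6144, 1.32862)–(-0.199619, 0.6144, 2.13897)  len=1.0364
  (v6,v0,v7) [+--] → (-0.845661, 0.6144, 0)–(-1.50034, 0.6144, 0)  len=0.6547
  (v6,v7,v2) [+--] → (-1.50034, 0.6144, 0)–(-0.845661, 0.6144, 1.32862)  len=1.4812

Chained into 1 loop(s):
  loop 1: 10 segments, perimeter = 8.4350
Total perimeter = 8.435

loops=1 perimeter=8.435


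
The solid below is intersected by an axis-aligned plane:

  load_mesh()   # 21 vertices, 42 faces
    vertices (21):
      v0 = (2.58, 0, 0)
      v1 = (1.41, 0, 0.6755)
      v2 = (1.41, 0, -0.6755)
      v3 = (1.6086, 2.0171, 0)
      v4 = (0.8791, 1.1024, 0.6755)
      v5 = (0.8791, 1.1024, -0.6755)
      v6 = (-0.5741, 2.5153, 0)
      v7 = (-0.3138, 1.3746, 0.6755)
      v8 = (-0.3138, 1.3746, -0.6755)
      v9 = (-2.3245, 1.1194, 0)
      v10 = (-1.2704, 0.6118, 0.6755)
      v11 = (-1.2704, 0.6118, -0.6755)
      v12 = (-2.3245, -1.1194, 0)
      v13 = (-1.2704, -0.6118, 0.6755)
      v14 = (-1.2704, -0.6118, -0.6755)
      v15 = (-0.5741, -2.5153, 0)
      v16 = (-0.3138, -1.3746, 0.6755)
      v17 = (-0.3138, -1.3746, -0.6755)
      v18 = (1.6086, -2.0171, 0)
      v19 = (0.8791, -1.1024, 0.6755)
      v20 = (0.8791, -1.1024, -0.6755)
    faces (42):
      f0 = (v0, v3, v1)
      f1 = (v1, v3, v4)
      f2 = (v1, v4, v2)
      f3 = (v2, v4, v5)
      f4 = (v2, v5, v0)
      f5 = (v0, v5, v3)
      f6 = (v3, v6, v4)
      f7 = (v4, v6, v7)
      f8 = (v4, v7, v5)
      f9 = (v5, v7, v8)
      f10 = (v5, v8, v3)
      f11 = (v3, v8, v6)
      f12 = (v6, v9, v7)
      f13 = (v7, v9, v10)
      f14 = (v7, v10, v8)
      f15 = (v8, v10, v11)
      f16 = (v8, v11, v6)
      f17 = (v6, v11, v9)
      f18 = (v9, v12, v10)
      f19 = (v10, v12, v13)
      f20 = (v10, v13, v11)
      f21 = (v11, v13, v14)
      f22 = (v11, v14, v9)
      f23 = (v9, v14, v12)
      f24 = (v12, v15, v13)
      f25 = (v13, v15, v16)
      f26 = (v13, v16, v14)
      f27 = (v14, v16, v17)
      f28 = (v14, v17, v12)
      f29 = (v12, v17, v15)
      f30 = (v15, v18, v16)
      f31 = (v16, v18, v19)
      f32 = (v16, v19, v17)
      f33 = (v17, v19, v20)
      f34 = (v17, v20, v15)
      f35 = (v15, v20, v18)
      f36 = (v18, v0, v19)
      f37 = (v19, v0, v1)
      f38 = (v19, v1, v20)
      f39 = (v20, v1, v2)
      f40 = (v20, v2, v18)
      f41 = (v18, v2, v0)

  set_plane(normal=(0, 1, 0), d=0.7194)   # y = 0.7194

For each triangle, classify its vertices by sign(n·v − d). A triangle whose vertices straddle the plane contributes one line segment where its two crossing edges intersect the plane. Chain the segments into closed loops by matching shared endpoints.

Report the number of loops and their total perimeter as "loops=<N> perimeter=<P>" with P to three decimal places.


Straddling triangles (14 of 42):
  (v0,v3,v1) [-+-] → (2.23355, 0.7194, 0)–(1.48083, 0.7194, 0.434582)  len=0.8692
  (v1,v3,v4) [-++] → (1.48083, 0.7194, 0.434582)–(1.06355, 0.7194, 0.6755)  len=0.4818
  (v1,v4,v2) [-+-] → (1.06355, 0.7194, 0.6755)–(1.06355, 0.7194, 0.20613)  len=0.4694
  (v2,v4,v5) [-++] → (1.06355, 0.7194, 0.20613)–(1.06355, 0.7194, -0.6755)  len=0.8816
  (v2,v5,v0) [-+-] → (1.06355, 0.7194, -0.6755)–(1.47003, 0.7194, -0.440815)  len=0.4694
  (v0,v5,v3) [-++] → (1.47003, 0.7194, -0.440815)–(2.23355, 0.7194, 0)  len=0.8816
  (v7,v9,v10) [++-] → (-1.49385, 0.7194, 0.532309)–(-1.13546, 0.7194, 0.6755)  len=0.3859
  (v7,v10,v8) [+-+] → (-1.13546, 0.7194, 0.6755)–(-1.13546, 0.7194, 0.484929)  len=0.1906
  (v8,v10,v11) [+--] → (-1.13546, 0.7194, 0.484929)–(-1.13546, 0.7194, -0.6755)  len=1.1604
  (v8,v11,v6) [+-+] → (-1.13546, 0.7194, -0.6755)–(-1.23104, 0.7194, -0.637316)  len=0.1029
  (v6,v11,v9) [+-+] → (-1.23104, 0.7194, -0.637316)–(-1.49385, 0.7194, -0.532309)  len=0.2830
  (v9,v12,v10) [+--] → (-2.3245, 0.7194, 0)–(-1.49385, 0.7194, 0.532309)  len=0.9866
  (v11,v14,v9) [--+] → (-2.08095, 0.7194, -0.156077)–(-1.49385, 0.7194, -0.532309)  len=0.6973
  (v9,v14,v12) [+--] → (-2.08095, 0.7194, -0.156077)–(-2.3245, 0.7194, 0)  len=0.2893

Chained into 2 loop(s):
  loop 1: 6 segments, perimeter = 4.0530
  loop 2: 8 segments, perimeter = 4.0960
Total perimeter = 8.149

loops=2 perimeter=8.149


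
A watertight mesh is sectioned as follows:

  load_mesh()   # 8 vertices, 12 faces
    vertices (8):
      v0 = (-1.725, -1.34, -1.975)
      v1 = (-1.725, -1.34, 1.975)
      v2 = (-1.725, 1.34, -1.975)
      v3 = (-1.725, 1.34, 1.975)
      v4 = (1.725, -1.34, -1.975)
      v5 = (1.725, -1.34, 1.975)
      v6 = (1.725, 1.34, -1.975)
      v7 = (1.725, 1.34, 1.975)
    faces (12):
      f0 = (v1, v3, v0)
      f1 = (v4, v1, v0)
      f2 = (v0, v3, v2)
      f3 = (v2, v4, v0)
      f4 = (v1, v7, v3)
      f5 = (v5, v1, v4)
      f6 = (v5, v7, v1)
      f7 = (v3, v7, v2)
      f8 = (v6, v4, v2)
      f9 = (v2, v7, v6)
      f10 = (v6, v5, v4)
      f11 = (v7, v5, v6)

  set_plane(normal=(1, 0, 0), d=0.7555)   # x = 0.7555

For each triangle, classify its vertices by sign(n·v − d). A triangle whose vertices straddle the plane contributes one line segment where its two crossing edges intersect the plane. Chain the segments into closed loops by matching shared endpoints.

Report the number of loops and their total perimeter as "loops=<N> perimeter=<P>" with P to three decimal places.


loops=1 perimeter=13.260

Straddling triangles (8 of 12):
  (v4,v1,v0) [+--] → (0.7555, -1.34, -0.864993)–(0.7555, -1.34, -1.975)  len=1.1100
  (v2,v4,v0) [-+-] → (0.7555, -0.586881, -1.975)–(0.7555, -1.34, -1.975)  len=0.7531
  (v1,v7,v3) [-+-] → (0.7555, 0.586881, 1.975)–(0.7555, 1.34, 1.975)  len=0.7531
  (v5,v1,v4) [+-+] → (0.7555, -1.34, 1.975)–(0.7555, -1.34, -0.864993)  len=2.8400
  (v5,v7,v1) [++-] → (0.7555, 0.586881, 1.975)–(0.7555, -1.34, 1.975)  len=1.9269
  (v3,v7,v2) [-+-] → (0.7555, 1.34, 1.975)–(0.7555, 1.34, 0.864993)  len=1.1100
  (v6,v4,v2) [++-] → (0.7555, -0.586881, -1.975)–(0.7555, 1.34, -1.975)  len=1.9269
  (v2,v7,v6) [-++] → (0.7555, 1.34, 0.864993)–(0.7555, 1.34, -1.975)  len=2.8400

Chained into 1 loop(s):
  loop 1: 8 segments, perimeter = 13.2600
Total perimeter = 13.260


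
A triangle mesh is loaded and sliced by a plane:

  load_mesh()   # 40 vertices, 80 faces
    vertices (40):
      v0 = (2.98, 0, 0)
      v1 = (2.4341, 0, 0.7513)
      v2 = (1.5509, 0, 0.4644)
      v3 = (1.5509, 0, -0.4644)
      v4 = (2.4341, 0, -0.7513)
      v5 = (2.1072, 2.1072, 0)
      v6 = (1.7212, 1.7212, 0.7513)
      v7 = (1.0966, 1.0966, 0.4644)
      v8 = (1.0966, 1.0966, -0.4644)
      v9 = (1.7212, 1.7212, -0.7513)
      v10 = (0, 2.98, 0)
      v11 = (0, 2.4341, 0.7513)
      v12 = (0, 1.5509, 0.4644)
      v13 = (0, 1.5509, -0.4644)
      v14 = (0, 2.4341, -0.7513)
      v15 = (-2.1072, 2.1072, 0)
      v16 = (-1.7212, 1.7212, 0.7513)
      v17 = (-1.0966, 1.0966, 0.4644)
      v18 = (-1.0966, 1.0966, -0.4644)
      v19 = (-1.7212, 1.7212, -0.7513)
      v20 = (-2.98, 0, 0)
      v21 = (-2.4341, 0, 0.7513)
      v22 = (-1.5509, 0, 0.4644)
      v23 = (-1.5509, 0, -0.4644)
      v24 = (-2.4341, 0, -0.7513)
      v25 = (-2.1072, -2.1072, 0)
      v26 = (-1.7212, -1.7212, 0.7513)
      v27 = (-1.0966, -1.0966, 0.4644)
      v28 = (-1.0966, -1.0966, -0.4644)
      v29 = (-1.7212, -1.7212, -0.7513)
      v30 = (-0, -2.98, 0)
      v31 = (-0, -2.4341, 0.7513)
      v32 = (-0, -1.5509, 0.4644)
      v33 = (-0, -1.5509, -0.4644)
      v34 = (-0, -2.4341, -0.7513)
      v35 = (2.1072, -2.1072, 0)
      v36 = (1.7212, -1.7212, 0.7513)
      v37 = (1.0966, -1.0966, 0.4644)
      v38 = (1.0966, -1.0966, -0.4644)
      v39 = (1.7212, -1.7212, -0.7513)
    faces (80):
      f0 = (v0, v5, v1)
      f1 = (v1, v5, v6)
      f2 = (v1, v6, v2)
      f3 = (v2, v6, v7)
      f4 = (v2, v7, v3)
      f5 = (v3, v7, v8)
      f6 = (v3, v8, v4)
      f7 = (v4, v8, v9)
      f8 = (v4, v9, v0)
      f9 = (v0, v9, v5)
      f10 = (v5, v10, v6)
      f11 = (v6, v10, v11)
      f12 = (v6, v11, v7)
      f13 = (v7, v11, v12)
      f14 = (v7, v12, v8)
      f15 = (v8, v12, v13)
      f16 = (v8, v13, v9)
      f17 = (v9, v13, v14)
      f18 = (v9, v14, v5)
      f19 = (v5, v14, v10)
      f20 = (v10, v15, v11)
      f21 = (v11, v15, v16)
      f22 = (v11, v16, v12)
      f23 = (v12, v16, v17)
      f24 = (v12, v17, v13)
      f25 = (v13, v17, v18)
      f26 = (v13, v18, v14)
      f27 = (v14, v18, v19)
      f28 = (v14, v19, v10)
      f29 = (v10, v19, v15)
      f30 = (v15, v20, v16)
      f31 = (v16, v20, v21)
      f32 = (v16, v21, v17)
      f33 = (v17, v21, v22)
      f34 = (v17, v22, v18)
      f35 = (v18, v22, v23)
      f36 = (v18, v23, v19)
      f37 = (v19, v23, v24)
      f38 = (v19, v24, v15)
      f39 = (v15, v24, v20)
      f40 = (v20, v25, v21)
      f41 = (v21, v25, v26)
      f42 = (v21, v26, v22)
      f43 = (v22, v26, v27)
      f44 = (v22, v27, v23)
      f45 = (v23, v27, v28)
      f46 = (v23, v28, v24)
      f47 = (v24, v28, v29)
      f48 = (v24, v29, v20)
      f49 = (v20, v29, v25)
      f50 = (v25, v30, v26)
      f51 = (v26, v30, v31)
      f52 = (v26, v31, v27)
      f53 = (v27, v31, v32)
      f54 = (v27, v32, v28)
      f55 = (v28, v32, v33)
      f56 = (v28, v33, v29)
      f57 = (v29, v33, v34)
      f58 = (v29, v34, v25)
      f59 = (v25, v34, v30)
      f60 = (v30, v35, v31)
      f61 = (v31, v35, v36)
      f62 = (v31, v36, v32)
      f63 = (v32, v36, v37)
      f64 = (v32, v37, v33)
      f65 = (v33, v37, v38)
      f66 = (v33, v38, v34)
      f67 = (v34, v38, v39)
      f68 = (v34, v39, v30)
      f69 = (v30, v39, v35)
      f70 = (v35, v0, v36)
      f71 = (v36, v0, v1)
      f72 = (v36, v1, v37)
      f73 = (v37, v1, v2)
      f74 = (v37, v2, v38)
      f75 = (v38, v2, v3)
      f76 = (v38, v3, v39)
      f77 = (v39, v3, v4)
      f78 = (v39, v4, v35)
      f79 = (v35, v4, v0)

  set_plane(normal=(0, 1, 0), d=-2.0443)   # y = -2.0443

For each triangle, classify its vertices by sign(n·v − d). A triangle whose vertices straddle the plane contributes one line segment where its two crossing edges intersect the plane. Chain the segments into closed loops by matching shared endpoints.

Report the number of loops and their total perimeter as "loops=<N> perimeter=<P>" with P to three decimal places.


loops=1 perimeter=9.483

Straddling triangles (18 of 80):
  (v20,v25,v21) [+-+] → (-2.13325, -2.0443, 0)–(-2.11696, -2.0443, 0.0224263)  len=0.0277
  (v21,v25,v26) [+-+] → (-2.11696, -2.0443, 0.0224263)–(-2.0443, -2.0443, 0.122427)  len=0.1236
  (v20,v29,v25) [++-] → (-2.0443, -2.0443, -0.122427)–(-2.13325, -2.0443, 0)  len=0.1513
  (v25,v30,v26) [--+] → (-1.27941, -2.0443, 0.558462)–(-2.0443, -2.0443, 0.122427)  len=0.8804
  (v26,v30,v31) [+--] → (-1.27941, -2.0443, 0.558462)–(-0.941119, -2.0443, 0.7513)  len=0.3894
  (v26,v31,v27) [+-+] → (-0.941119, -2.0443, 0.7513)–(-0.319592, -2.0443, 0.667686)  len=0.6271
  (v27,v31,v32) [+-+] → (-0.319592, -2.0443, 0.667686)–(0, -2.0443, 0.624677)  len=0.3225
  (v29,v33,v34) [++-] → (0, -2.0443, -0.624677)–(-0.941119, -2.0443, -0.7513)  len=0.9496
  (v29,v34,v25) [+--] → (-0.941119, -2.0443, -0.7513)–(-2.0443, -2.0443, -0.122427)  len=1.2698
  (v31,v35,v36) [--+] → (2.0443, -2.0443, 0.122427)–(0.941119, -2.0443, 0.7513)  len=1.2698
  (v31,v36,v32) [-++] → (0.941119, -2.0443, 0.7513)–(0, -2.0443, 0.624677)  len=0.9496
  (v33,v38,v34) [++-] → (0.319592, -2.0443, -0.667686)–(0, -2.0443, -0.624677)  len=0.3225
  (v34,v38,v39) [-++] → (0.319592, -2.0443, -0.667686)–(0.941119, -2.0443, -0.7513)  len=0.6271
  (v34,v39,v30) [-+-] → (0.941119, -2.0443, -0.7513)–(1.27941, -2.0443, -0.558462)  len=0.3894
  (v30,v39,v35) [-+-] → (1.27941, -2.0443, -0.558462)–(2.0443, -2.0443, -0.122427)  len=0.8804
  (v35,v0,v36) [-++] → (2.13325, -2.0443, 0)–(2.0443, -2.0443, 0.122427)  len=0.1513
  (v39,v4,v35) [++-] → (2.11696, -2.0443, -0.0224263)–(2.0443, -2.0443, -0.122427)  len=0.1236
  (v35,v4,v0) [-++] → (2.11696, -2.0443, -0.0224263)–(2.13325, -2.0443, 0)  len=0.0277

Chained into 1 loop(s):
  loop 1: 18 segments, perimeter = 9.4831
Total perimeter = 9.483
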